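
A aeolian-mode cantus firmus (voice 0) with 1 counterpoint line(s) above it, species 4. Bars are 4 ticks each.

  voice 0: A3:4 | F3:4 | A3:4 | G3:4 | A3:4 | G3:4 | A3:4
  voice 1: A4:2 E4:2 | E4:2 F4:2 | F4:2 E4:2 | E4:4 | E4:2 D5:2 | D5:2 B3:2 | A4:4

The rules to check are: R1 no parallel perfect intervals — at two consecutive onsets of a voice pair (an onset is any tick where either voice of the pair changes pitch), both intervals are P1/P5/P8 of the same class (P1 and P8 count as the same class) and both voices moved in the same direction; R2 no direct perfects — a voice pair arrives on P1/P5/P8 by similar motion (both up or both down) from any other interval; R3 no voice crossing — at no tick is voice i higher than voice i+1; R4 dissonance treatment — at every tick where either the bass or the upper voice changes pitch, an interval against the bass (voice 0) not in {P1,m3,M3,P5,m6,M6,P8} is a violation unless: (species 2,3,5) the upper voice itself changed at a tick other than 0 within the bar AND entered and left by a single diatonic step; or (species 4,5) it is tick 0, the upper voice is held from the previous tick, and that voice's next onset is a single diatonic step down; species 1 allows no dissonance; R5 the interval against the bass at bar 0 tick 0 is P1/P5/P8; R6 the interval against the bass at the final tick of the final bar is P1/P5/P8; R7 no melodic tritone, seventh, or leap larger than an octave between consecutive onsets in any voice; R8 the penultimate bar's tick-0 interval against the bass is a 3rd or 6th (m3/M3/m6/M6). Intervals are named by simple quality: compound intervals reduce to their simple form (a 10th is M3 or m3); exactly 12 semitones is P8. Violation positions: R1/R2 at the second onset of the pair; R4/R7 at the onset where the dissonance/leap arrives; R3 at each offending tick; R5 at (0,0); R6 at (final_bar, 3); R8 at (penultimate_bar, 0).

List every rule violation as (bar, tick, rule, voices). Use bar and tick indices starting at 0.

bar 0: v0=A3 v1=A4 downbeat P8
bar 1: v0=F3 v1=E4 downbeat M7
bar 2: v0=A3 v1=F4 downbeat m6
bar 3: v0=G3 v1=E4 downbeat M6
bar 4: v0=A3 v1=E4 downbeat P5
bar 5: v0=G3 v1=D5 downbeat P5
bar 6: v0=A3 v1=A4 downbeat P8
  -> R4 @ bar 1 tick 0 v(0, 1): F3/E4 M7 untreated
  -> R4 @ bar 4 tick 2 v(0, 1): A3/D5 P4 untreated
  -> R7 @ bar 4 tick 2 v(1,): E4->D5 leap 10st
  -> R8 @ bar 5 tick 0 v(0, 1): penult P5 not 3rd/6th
  -> R7 @ bar 5 tick 2 v(1,): D5->B3 leap 15st
  -> R2 @ bar 6 tick 0 v(0, 1): G3/B3 M3 -> A3/A4 P8 similar
  -> R7 @ bar 6 tick 0 v(1,): B3->A4 leap 10st

(1, 0, R4, (0, 1))
(4, 2, R4, (0, 1))
(4, 2, R7, (1,))
(5, 0, R8, (0, 1))
(5, 2, R7, (1,))
(6, 0, R2, (0, 1))
(6, 0, R7, (1,))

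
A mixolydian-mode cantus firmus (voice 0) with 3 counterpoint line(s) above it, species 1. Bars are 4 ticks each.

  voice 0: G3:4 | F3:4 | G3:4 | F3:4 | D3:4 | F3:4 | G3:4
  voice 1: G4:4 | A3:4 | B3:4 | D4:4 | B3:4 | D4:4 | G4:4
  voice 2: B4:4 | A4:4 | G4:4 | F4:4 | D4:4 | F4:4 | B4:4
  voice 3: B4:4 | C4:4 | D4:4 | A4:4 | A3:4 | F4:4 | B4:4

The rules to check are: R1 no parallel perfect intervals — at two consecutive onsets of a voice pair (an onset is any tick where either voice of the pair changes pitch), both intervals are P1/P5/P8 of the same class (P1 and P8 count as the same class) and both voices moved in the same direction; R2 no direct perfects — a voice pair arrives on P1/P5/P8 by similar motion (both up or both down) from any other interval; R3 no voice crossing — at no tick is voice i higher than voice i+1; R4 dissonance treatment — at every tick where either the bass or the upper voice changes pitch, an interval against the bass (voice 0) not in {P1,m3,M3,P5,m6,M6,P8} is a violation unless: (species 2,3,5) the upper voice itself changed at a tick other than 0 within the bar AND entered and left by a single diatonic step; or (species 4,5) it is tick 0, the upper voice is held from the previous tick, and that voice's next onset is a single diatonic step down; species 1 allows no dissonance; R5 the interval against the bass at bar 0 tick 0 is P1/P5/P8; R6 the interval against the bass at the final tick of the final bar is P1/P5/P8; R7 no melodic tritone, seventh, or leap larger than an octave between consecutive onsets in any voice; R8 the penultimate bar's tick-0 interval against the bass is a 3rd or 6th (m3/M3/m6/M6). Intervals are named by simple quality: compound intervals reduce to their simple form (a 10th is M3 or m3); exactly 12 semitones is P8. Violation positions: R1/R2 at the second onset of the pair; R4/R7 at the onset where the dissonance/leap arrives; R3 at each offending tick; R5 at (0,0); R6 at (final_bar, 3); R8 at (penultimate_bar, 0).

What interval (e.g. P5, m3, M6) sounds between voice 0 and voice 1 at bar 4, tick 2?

M6

voice 0=D3 voice 1=B3 -> M6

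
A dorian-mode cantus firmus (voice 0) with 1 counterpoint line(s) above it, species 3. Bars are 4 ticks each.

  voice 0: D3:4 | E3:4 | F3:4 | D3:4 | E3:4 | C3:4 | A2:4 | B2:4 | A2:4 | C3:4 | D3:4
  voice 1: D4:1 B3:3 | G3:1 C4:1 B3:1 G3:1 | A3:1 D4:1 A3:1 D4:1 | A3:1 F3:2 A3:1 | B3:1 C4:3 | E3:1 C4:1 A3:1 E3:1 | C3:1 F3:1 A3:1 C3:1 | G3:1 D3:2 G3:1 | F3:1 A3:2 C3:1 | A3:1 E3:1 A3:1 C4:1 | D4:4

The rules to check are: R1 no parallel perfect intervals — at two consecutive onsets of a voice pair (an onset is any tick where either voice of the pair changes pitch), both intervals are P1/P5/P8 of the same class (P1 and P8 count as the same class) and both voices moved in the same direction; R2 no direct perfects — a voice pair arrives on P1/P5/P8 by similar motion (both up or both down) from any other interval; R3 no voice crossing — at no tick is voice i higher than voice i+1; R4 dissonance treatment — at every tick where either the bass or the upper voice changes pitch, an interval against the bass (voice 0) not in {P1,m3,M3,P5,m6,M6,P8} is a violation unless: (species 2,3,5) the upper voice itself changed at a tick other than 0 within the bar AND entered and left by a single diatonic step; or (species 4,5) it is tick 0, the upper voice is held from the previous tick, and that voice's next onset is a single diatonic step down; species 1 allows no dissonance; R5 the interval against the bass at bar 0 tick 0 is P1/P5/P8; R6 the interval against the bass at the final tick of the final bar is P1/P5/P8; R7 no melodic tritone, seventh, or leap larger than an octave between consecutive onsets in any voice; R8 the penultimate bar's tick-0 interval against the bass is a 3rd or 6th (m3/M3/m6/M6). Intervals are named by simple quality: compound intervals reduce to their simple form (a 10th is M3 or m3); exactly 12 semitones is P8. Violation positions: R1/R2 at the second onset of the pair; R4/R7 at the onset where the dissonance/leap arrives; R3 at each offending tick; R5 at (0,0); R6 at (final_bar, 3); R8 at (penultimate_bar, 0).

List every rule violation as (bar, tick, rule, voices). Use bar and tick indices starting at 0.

(3, 0, R2, (0, 1))
(4, 0, R1, (0, 1))
(10, 0, R1, (0, 1))

bar 0: v0=D3 v1=D4 downbeat P8
bar 1: v0=E3 v1=G3 downbeat m3
bar 2: v0=F3 v1=A3 downbeat M3
bar 3: v0=D3 v1=A3 downbeat P5
bar 4: v0=E3 v1=B3 downbeat P5
bar 5: v0=C3 v1=E3 downbeat M3
bar 6: v0=A2 v1=C3 downbeat m3
bar 7: v0=B2 v1=G3 downbeat m6
bar 8: v0=A2 v1=F3 downbeat m6
bar 9: v0=C3 v1=A3 downbeat M6
bar 10: v0=D3 v1=D4 downbeat P8
  -> R2 @ bar 3 tick 0 v(0, 1): F3/D4 M6 -> D3/A3 P5 similar
  -> R1 @ bar 4 tick 0 v(0, 1): D3/A3 P5 -> E3/B3 P5 similar
  -> R1 @ bar 10 tick 0 v(0, 1): C3/C4 P8 -> D3/D4 P8 similar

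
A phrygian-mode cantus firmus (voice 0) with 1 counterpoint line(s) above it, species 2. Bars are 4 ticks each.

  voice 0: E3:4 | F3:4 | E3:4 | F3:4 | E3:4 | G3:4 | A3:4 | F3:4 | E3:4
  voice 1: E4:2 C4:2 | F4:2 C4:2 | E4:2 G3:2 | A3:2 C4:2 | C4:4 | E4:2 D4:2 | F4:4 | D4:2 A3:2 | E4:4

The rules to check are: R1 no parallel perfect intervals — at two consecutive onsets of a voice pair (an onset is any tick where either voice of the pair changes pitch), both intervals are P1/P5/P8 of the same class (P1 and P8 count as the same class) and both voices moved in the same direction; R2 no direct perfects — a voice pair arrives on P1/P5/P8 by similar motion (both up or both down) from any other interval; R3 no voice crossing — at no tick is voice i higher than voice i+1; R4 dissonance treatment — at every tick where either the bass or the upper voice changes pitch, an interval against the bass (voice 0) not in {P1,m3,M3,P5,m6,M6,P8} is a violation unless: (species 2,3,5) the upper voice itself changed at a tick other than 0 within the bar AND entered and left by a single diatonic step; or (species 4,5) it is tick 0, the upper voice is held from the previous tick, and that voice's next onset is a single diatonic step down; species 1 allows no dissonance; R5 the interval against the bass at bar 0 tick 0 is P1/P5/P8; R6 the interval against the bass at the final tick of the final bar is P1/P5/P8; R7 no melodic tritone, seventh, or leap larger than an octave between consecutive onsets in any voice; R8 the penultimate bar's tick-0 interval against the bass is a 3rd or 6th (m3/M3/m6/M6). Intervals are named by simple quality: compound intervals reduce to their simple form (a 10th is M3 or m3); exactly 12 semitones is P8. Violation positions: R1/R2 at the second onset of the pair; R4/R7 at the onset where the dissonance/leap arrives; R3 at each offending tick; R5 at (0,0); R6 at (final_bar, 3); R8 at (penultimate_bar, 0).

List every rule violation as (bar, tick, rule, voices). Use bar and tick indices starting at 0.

bar 0: v0=E3 v1=E4 downbeat P8
bar 1: v0=F3 v1=F4 downbeat P8
bar 2: v0=E3 v1=E4 downbeat P8
bar 3: v0=F3 v1=A3 downbeat M3
bar 4: v0=E3 v1=C4 downbeat m6
bar 5: v0=G3 v1=E4 downbeat M6
bar 6: v0=A3 v1=F4 downbeat m6
bar 7: v0=F3 v1=D4 downbeat M6
bar 8: v0=E3 v1=E4 downbeat P8
  -> R2 @ bar 1 tick 0 v(0, 1): E3/C4 m6 -> F3/F4 P8 similar

(1, 0, R2, (0, 1))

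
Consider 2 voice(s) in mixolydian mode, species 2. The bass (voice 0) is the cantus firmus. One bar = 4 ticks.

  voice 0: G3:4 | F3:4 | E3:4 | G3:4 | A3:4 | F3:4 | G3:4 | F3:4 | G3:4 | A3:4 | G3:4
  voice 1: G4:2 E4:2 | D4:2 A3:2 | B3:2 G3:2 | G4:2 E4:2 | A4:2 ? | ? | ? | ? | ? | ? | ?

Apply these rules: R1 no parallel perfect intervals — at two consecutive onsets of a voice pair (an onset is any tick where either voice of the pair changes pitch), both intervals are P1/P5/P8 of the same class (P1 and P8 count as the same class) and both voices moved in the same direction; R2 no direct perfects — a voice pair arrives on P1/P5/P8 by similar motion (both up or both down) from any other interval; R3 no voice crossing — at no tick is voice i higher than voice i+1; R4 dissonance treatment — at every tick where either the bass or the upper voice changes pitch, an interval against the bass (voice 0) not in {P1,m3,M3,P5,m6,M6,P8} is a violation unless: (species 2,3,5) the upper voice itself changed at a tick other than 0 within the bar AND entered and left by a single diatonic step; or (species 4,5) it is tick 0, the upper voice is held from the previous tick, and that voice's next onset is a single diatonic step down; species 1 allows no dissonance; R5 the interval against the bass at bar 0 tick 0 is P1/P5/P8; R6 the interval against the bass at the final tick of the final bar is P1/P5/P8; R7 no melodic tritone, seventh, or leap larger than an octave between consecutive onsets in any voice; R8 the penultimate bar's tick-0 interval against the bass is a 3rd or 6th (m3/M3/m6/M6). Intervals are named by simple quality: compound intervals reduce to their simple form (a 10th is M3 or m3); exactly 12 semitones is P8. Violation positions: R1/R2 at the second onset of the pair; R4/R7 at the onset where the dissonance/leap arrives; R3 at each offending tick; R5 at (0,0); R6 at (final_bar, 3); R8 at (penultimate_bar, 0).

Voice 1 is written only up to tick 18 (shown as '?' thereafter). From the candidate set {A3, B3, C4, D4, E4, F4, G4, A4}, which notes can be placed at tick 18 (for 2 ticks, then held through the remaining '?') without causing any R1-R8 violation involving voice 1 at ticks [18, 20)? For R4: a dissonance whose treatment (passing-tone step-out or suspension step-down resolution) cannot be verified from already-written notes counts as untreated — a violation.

{A3, A4, C4, E4, F4}

A3: legal
B3: violates R4,R7
C4: legal
D4: violates R4
E4: legal
F4: legal
G4: violates R4
A4: legal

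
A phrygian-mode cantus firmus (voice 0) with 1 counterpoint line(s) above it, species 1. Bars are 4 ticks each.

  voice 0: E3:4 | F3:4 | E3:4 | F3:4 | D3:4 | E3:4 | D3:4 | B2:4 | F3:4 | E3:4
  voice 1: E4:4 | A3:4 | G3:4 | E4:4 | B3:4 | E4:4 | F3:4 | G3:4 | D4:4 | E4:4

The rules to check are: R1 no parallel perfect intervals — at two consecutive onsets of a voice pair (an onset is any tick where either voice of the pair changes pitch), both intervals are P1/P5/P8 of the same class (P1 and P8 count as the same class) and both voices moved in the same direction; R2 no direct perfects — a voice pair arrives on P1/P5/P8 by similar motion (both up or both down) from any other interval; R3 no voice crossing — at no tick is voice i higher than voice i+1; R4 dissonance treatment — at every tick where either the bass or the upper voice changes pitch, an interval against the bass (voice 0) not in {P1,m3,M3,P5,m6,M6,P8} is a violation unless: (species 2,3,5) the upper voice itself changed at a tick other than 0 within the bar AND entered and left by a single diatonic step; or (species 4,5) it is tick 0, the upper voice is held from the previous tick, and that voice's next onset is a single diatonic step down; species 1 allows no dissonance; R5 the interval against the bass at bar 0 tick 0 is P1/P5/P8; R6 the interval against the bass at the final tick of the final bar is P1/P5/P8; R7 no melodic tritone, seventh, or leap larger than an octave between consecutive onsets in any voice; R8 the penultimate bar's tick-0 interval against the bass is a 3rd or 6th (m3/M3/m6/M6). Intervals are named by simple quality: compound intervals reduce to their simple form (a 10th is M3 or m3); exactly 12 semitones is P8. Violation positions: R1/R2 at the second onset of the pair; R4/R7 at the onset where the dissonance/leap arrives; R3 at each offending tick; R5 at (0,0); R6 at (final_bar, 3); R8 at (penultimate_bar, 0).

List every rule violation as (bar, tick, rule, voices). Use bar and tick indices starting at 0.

(3, 0, R4, (0, 1))
(5, 0, R2, (0, 1))
(6, 0, R7, (1,))
(8, 0, R7, (0,))

bar 0: v0=E3 v1=E4 downbeat P8
bar 1: v0=F3 v1=A3 downbeat M3
bar 2: v0=E3 v1=G3 downbeat m3
bar 3: v0=F3 v1=E4 downbeat M7
bar 4: v0=D3 v1=B3 downbeat M6
bar 5: v0=E3 v1=E4 downbeat P8
bar 6: v0=D3 v1=F3 downbeat m3
bar 7: v0=B2 v1=G3 downbeat m6
bar 8: v0=F3 v1=D4 downbeat M6
bar 9: v0=E3 v1=E4 downbeat P8
  -> R4 @ bar 3 tick 0 v(0, 1): F3/E4 M7 untreated
  -> R2 @ bar 5 tick 0 v(0, 1): D3/B3 M6 -> E3/E4 P8 similar
  -> R7 @ bar 6 tick 0 v(1,): E4->F3 leap 11st
  -> R7 @ bar 8 tick 0 v(0,): B2->F3 leap 6st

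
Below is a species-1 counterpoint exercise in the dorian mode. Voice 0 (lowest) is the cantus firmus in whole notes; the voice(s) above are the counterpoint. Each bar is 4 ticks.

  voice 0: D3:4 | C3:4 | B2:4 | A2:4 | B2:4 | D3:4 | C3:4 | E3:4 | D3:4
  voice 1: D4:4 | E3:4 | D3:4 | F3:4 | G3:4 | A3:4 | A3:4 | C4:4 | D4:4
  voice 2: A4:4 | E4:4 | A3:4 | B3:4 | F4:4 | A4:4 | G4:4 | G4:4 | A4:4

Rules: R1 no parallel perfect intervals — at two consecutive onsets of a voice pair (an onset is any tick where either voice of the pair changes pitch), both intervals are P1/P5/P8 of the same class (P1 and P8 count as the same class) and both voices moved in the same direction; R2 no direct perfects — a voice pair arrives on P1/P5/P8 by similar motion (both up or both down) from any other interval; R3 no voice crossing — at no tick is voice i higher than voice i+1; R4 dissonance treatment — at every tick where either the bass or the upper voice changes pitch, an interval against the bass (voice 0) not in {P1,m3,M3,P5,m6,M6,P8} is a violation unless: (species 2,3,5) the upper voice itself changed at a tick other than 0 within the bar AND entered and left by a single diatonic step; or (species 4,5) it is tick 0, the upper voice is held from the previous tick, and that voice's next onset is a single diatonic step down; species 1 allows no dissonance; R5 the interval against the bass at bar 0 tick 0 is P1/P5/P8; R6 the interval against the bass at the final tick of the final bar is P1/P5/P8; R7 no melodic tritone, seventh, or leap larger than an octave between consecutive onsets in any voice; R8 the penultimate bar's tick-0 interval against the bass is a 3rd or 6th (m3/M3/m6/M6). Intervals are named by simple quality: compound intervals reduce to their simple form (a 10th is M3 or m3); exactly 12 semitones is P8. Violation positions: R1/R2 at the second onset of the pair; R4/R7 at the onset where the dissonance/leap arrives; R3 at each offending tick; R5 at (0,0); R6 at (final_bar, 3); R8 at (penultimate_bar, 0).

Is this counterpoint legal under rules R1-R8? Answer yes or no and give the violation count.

No (12 violations)

bar 0: v0=D3 v1=D4 v2=A4 (P5)
bar 1: v0=C3 v1=E3 v2=E4 (M3)
bar 2: v0=B2 v1=D3 v2=A3 (m7)
bar 3: v0=A2 v1=F3 v2=B3 (M2)
bar 4: v0=B2 v1=G3 v2=F4 (TT)
bar 5: v0=D3 v1=A3 v2=A4 (P5)
bar 6: v0=C3 v1=A3 v2=G4 (P5)
bar 7: v0=E3 v1=C4 v2=G4 (m3)
bar 8: v0=D3 v1=D4 v2=A4 (P5)
  R2 @ bar1.0: D4/A4 P5 -> E3/E4 P8 similar
  R7 @ bar1.0: D4->E3 leap 10st
  R2 @ bar2.0: E3/E4 P8 -> D3/A3 P5 similar
  R4 @ bar2.0: B2/A3 m7 untreated
  R4 @ bar3.0: A2/B3 M2 untreated
  R4 @ bar4.0: B2/F4 TT untreated
  R7 @ bar4.0: B3->F4 leap 6st
  R2 @ bar5.0: B2/G3 m6 -> D3/A3 P5 similar
  R2 @ bar5.0: B2/F4 TT -> D3/A4 P5 similar
  R2 @ bar5.0: G3/F4 m7 -> A3/A4 P8 similar
  R1 @ bar6.0: D3/A4 P5 -> C3/G4 P5 similar
  R1 @ bar8.0: C4/G4 P5 -> D4/A4 P5 similar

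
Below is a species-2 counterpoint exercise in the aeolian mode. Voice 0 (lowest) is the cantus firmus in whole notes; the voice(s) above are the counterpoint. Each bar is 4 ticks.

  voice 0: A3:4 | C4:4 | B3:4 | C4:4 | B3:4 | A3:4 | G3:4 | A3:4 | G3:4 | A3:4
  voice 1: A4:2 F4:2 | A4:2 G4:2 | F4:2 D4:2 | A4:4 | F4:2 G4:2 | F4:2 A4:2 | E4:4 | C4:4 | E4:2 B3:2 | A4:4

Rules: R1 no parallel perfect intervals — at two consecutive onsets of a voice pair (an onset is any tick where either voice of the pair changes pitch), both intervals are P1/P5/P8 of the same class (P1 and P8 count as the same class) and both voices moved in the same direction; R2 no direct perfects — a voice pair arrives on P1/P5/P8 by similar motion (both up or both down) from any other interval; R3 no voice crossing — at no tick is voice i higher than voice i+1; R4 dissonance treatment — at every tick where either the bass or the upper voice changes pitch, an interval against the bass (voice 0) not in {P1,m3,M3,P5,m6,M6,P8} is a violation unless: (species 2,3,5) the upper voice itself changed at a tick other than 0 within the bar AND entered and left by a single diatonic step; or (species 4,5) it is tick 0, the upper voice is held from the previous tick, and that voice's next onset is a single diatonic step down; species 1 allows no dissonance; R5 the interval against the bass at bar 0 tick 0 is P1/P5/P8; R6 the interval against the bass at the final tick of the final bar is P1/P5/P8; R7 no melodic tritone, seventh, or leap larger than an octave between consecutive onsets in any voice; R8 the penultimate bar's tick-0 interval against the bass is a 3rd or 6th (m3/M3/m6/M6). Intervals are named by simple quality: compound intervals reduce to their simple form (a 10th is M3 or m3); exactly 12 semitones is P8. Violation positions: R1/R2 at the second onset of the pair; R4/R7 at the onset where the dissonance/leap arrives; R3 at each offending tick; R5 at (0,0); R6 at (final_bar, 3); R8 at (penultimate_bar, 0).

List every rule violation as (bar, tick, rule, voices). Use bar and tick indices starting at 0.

(2, 0, R4, (0, 1))
(4, 0, R4, (0, 1))
(9, 0, R2, (0, 1))
(9, 0, R7, (1,))

bar 0: v0=A3 v1=A4 downbeat P8
bar 1: v0=C4 v1=A4 downbeat M6
bar 2: v0=B3 v1=F4 downbeat TT
bar 3: v0=C4 v1=A4 downbeat M6
bar 4: v0=B3 v1=F4 downbeat TT
bar 5: v0=A3 v1=F4 downbeat m6
bar 6: v0=G3 v1=E4 downbeat M6
bar 7: v0=A3 v1=C4 downbeat m3
bar 8: v0=G3 v1=E4 downbeat M6
bar 9: v0=A3 v1=A4 downbeat P8
  -> R4 @ bar 2 tick 0 v(0, 1): B3/F4 TT untreated
  -> R4 @ bar 4 tick 0 v(0, 1): B3/F4 TT untreated
  -> R2 @ bar 9 tick 0 v(0, 1): G3/B3 M3 -> A3/A4 P8 similar
  -> R7 @ bar 9 tick 0 v(1,): B3->A4 leap 10st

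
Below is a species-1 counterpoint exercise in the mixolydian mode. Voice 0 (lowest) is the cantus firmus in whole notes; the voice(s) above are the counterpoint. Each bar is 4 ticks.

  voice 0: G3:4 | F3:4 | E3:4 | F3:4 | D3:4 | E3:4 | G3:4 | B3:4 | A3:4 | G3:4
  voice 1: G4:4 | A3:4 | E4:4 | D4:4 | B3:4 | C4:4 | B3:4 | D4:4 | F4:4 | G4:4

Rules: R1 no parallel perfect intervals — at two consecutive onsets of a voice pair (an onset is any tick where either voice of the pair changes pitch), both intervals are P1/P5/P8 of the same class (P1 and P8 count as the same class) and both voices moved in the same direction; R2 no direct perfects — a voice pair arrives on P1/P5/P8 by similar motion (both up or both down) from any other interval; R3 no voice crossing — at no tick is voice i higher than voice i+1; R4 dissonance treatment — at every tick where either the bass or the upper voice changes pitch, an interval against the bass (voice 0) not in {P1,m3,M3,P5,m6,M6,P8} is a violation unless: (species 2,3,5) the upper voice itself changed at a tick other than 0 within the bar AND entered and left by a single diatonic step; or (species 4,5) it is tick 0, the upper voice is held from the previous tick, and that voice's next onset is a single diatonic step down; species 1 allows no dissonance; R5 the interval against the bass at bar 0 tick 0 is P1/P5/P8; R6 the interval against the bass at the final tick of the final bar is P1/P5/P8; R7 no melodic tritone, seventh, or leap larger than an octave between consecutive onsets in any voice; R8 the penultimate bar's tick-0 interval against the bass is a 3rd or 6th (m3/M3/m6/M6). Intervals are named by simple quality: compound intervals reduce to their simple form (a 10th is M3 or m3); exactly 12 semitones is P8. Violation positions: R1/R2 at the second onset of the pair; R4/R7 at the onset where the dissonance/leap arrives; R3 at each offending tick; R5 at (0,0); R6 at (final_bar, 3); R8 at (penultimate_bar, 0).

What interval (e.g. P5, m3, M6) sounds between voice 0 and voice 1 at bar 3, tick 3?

voice 0=F3 voice 1=D4 -> M6

M6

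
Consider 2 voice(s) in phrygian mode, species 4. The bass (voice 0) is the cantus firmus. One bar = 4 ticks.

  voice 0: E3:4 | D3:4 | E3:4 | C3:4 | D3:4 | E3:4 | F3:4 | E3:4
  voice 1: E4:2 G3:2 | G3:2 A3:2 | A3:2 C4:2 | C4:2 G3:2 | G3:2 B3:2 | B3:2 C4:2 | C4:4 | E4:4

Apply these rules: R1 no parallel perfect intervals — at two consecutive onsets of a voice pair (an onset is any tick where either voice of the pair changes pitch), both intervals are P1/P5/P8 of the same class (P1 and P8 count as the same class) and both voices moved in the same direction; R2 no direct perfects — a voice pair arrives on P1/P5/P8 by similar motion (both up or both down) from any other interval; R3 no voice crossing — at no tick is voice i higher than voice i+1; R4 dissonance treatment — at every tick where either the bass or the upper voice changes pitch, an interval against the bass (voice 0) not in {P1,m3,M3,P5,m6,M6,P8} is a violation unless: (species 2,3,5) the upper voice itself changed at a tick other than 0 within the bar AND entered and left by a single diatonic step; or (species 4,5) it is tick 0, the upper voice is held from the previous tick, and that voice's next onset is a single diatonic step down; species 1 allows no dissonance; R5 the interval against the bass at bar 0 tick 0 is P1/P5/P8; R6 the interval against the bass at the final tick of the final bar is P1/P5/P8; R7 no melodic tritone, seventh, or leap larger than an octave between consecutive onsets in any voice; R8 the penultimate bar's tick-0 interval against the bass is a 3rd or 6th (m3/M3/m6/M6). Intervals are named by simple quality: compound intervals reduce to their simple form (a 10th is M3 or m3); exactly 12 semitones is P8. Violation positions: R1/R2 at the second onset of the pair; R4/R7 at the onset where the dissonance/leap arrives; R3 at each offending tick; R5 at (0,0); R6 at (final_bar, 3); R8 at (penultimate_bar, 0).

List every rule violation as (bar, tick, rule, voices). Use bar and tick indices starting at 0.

(1, 0, R4, (0, 1))
(2, 0, R4, (0, 1))
(4, 0, R4, (0, 1))
(6, 0, R8, (0, 1))

bar 0: v0=E3 v1=E4 downbeat P8
bar 1: v0=D3 v1=G3 downbeat P4
bar 2: v0=E3 v1=A3 downbeat P4
bar 3: v0=C3 v1=C4 downbeat P8
bar 4: v0=D3 v1=G3 downbeat P4
bar 5: v0=E3 v1=B3 downbeat P5
bar 6: v0=F3 v1=C4 downbeat P5
bar 7: v0=E3 v1=E4 downbeat P8
  -> R4 @ bar 1 tick 0 v(0, 1): D3/G3 P4 untreated
  -> R4 @ bar 2 tick 0 v(0, 1): E3/A3 P4 untreated
  -> R4 @ bar 4 tick 0 v(0, 1): D3/G3 P4 untreated
  -> R8 @ bar 6 tick 0 v(0, 1): penult P5 not 3rd/6th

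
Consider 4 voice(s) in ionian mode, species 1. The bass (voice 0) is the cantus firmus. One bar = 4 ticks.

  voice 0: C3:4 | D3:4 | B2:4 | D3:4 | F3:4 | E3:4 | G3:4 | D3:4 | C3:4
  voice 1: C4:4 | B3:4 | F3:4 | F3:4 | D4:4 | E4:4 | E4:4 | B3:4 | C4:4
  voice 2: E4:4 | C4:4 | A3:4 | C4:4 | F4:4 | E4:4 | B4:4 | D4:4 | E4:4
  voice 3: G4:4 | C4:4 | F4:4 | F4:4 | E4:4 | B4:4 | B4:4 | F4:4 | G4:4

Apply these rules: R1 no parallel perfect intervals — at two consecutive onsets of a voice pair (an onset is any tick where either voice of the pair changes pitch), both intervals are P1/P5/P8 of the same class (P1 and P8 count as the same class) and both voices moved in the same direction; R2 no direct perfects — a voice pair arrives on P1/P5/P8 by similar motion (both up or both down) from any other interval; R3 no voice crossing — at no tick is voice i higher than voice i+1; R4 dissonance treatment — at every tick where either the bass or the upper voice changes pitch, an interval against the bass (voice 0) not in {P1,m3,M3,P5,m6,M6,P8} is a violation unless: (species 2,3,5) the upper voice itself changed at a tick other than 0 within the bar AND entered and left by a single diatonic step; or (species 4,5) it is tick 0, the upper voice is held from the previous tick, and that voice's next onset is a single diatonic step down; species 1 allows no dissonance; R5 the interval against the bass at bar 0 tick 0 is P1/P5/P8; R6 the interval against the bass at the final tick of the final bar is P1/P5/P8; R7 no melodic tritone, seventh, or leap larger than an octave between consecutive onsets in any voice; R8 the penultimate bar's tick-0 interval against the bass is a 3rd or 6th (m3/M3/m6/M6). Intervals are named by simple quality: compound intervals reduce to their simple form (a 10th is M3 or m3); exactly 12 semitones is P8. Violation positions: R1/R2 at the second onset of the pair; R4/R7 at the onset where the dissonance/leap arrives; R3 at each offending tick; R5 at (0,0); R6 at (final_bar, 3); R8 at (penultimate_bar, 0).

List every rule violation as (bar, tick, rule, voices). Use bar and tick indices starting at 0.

(0, 0, R5, (0, 2))
(1, 0, R2, (2, 3))
(1, 0, R4, (0, 2))
(1, 0, R4, (0, 3))
(2, 0, R4, (0, 1))
(2, 0, R4, (0, 2))
(2, 0, R4, (0, 3))
(2, 0, R7, (1,))
(3, 0, R4, (0, 2))
(4, 0, R2, (0, 2))
(4, 0, R3, (2, 3))
(4, 0, R4, (0, 3))
(4, 1, R3, (2, 3))
(4, 2, R3, (2, 3))
(4, 3, R3, (2, 3))
(5, 0, R1, (0, 2))
(5, 0, R2, (1, 3))
(7, 0, R2, (0, 2))
(7, 0, R7, (3,))
(7, 0, R8, (0, 2))
(8, 0, R2, (1, 3))
(8, 3, R6, (0, 2))

bar 0: v0=C3 v1=C4 v2=E4 v3=G4 downbeat P5
bar 1: v0=D3 v1=B3 v2=C4 v3=C4 downbeat m7
bar 2: v0=B2 v1=F3 v2=A3 v3=F4 downbeat TT
bar 3: v0=D3 v1=F3 v2=C4 v3=F4 downbeat m3
bar 4: v0=F3 v1=D4 v2=F4 v3=E4 downbeat M7
bar 5: v0=E3 v1=E4 v2=E4 v3=B4 downbeat P5
bar 6: v0=G3 v1=E4 v2=B4 v3=B4 downbeat M3
bar 7: v0=D3 v1=B3 v2=D4 v3=F4 downbeat m3
bar 8: v0=C3 v1=C4 v2=E4 v3=G4 downbeat P5
  -> R5 @ bar 0 tick 0 v(0, 2): opens on M3
  -> R2 @ bar 1 tick 0 v(2, 3): E4/G4 m3 -> C4/C4 P1 similar
  -> R4 @ bar 1 tick 0 v(0, 2): D3/C4 m7 untreated
  -> R4 @ bar 1 tick 0 v(0, 3): D3/C4 m7 untreated
  -> R4 @ bar 2 tick 0 v(0, 1): B2/F3 TT untreated
  -> R4 @ bar 2 tick 0 v(0, 2): B2/A3 m7 untreated
  -> R4 @ bar 2 tick 0 v(0, 3): B2/F4 TT untreated
  -> R7 @ bar 2 tick 0 v(1,): B3->F3 leap 6st
  -> R4 @ bar 3 tick 0 v(0, 2): D3/C4 m7 untreated
  -> R2 @ bar 4 tick 0 v(0, 2): D3/C4 m7 -> F3/F4 P8 similar
  -> R3 @ bar 4 tick 0 v(2, 3): F4 above E4
  -> R4 @ bar 4 tick 0 v(0, 3): F3/E4 M7 untreated
  -> R3 @ bar 4 tick 1 v(2, 3): F4 above E4
  -> R3 @ bar 4 tick 2 v(2, 3): F4 above E4
  -> R3 @ bar 4 tick 3 v(2, 3): F4 above E4
  -> R1 @ bar 5 tick 0 v(0, 2): F3/F4 P8 -> E3/E4 P8 similar
  -> R2 @ bar 5 tick 0 v(1, 3): D4/E4 M2 -> E4/B4 P5 similar
  -> R2 @ bar 7 tick 0 v(0, 2): G3/B4 M3 -> D3/D4 P8 similar
  -> R7 @ bar 7 tick 0 v(3,): B4->F4 leap 6st
  -> R8 @ bar 7 tick 0 v(0, 2): penult P8 not 3rd/6th
  -> R2 @ bar 8 tick 0 v(1, 3): B3/F4 TT -> C4/G4 P5 similar
  -> R6 @ bar 8 tick 3 v(0, 2): closes on M3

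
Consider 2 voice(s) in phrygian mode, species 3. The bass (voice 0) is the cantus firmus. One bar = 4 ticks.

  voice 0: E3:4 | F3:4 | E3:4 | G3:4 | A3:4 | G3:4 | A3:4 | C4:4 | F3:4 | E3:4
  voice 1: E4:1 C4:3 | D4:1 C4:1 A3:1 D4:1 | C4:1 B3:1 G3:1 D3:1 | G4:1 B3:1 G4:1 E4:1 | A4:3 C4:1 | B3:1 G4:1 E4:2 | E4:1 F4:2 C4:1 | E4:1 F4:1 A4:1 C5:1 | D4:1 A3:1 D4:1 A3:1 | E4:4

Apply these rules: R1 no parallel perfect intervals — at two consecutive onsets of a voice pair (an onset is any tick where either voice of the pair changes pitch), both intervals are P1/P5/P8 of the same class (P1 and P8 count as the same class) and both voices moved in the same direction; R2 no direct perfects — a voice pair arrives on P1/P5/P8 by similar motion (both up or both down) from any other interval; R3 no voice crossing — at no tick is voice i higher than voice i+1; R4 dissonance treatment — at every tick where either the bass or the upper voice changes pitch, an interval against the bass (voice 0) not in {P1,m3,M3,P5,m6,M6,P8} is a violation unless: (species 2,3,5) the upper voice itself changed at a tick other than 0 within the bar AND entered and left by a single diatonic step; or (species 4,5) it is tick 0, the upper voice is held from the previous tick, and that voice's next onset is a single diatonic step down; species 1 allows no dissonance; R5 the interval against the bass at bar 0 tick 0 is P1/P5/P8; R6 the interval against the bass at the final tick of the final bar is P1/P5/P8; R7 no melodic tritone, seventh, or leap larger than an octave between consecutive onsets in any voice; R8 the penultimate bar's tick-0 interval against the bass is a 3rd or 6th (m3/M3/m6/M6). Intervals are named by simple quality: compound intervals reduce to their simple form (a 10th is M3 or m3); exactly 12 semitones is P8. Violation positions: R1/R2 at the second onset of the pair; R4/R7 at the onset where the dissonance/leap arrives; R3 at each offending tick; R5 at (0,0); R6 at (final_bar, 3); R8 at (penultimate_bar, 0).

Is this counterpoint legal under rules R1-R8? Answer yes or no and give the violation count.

No (7 violations)

bar 0: v0=E3 v1=E4 (P8)
bar 1: v0=F3 v1=D4 (M6)
bar 2: v0=E3 v1=C4 (m6)
bar 3: v0=G3 v1=G4 (P8)
bar 4: v0=A3 v1=A4 (P8)
bar 5: v0=G3 v1=B3 (M3)
bar 6: v0=A3 v1=E4 (P5)
bar 7: v0=C4 v1=E4 (M3)
bar 8: v0=F3 v1=D4 (M6)
bar 9: v0=E3 v1=E4 (P8)
  R3 @ bar2.3: E3 above D3
  R4 @ bar2.3: E3/D3 M2 untreated
  R2 @ bar3.0: E3/D3 M2 -> G3/G4 P8 similar
  R7 @ bar3.0: D3->G4 leap 17st
  R2 @ bar4.0: G3/E4 M6 -> A3/A4 P8 similar
  R4 @ bar7.1: C4/F4 P4 untreated
  R7 @ bar8.0: C5->D4 leap 10st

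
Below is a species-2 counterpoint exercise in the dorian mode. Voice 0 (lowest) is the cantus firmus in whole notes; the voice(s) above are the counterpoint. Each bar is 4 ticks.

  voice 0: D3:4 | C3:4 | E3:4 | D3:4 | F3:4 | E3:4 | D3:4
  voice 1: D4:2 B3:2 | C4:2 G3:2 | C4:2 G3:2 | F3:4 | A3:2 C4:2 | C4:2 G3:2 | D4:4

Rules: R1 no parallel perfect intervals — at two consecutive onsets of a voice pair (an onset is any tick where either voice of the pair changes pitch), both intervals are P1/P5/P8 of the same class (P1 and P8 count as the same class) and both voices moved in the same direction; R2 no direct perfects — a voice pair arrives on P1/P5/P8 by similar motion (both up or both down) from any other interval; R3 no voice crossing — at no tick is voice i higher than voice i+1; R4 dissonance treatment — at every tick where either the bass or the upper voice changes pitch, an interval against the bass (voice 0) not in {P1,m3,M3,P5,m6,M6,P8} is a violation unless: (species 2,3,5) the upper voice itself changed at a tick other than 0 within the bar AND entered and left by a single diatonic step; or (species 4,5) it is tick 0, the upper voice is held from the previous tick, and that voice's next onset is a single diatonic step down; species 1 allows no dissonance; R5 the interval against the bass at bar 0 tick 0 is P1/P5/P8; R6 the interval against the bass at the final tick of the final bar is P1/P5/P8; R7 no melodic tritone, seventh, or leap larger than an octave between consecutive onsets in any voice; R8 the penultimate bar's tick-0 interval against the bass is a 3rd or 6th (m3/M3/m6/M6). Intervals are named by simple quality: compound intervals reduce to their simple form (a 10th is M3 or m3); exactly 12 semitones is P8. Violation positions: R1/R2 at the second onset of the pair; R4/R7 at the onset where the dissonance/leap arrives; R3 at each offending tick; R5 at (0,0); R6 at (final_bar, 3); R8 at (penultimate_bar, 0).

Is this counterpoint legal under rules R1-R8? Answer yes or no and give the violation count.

Yes (0 violations)

bar 0: v0=D3 v1=D4 (P8)
bar 1: v0=C3 v1=C4 (P8)
bar 2: v0=E3 v1=C4 (m6)
bar 3: v0=D3 v1=F3 (m3)
bar 4: v0=F3 v1=A3 (M3)
bar 5: v0=E3 v1=C4 (m6)
bar 6: v0=D3 v1=D4 (P8)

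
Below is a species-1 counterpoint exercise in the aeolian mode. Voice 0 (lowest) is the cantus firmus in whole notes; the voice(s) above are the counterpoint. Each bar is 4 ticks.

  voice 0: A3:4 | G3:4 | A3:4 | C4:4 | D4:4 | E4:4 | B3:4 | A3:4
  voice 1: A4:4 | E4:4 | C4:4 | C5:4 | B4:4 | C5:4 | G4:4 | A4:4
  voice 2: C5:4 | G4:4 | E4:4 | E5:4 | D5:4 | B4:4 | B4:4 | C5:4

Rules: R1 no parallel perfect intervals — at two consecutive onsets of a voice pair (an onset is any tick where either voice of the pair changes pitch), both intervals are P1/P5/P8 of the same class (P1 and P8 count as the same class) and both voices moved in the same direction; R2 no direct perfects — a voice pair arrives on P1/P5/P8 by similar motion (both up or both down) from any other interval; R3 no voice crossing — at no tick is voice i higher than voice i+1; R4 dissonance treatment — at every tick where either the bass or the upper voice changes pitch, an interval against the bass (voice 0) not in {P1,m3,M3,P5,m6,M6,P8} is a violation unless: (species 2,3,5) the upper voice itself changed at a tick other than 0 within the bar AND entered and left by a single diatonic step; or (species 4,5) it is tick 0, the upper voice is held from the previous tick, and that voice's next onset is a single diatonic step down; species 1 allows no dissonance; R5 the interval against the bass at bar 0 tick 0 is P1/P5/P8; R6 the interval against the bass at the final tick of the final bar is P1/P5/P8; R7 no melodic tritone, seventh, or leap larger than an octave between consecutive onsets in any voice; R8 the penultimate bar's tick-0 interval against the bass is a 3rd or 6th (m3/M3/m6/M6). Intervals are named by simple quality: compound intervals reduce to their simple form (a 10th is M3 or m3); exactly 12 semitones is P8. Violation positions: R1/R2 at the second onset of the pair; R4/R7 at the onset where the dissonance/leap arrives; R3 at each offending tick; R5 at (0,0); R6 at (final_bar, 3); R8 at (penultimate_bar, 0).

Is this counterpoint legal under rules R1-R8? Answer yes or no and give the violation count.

bar 0: v0=A3 v1=A4 v2=C5 (m3)
bar 1: v0=G3 v1=E4 v2=G4 (P8)
bar 2: v0=A3 v1=C4 v2=E4 (P5)
bar 3: v0=C4 v1=C5 v2=E5 (M3)
bar 4: v0=D4 v1=B4 v2=D5 (P8)
bar 5: v0=E4 v1=C5 v2=B4 (P5)
bar 6: v0=B3 v1=G4 v2=B4 (P8)
bar 7: v0=A3 v1=A4 v2=C5 (m3)
  R5 @ bar0.0: opens on m3
  R2 @ bar1.0: A3/C5 m3 -> G3/G4 P8 similar
  R2 @ bar3.0: A3/C4 m3 -> C4/C5 P8 similar
  R3 @ bar5.0: C5 above B4
  R3 @ bar5.1: C5 above B4
  R3 @ bar5.2: C5 above B4
  R3 @ bar5.3: C5 above B4
  R8 @ bar6.0: penult P8 not 3rd/6th
  R6 @ bar7.3: closes on m3

No (9 violations)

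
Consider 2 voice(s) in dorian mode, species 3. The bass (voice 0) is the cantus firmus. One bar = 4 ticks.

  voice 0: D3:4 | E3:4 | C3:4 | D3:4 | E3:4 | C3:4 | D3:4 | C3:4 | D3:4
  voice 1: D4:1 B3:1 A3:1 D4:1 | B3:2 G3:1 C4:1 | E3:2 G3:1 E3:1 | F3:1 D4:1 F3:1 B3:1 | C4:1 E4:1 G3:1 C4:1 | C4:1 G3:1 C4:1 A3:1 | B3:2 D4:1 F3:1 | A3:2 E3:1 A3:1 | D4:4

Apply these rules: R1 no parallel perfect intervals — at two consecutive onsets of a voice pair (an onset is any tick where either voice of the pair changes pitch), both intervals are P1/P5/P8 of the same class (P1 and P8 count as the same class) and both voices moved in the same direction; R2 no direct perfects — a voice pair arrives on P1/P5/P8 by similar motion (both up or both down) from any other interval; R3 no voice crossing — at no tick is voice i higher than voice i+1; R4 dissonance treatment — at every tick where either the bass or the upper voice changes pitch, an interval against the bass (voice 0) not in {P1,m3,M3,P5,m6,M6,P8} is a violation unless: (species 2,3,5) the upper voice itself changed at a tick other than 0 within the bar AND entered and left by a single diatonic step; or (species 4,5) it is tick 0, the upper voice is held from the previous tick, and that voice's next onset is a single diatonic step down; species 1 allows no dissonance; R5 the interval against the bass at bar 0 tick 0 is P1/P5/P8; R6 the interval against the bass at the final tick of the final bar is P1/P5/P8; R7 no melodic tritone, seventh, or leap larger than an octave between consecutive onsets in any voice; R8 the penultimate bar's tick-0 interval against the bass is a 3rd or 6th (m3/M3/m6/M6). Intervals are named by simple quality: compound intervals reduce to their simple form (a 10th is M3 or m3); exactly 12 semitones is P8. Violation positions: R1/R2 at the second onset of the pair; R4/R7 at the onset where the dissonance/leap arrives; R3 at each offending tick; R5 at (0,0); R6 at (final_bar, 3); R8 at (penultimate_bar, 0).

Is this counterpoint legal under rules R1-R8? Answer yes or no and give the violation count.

bar 0: v0=D3 v1=D4 (P8)
bar 1: v0=E3 v1=B3 (P5)
bar 2: v0=C3 v1=E3 (M3)
bar 3: v0=D3 v1=F3 (m3)
bar 4: v0=E3 v1=C4 (m6)
bar 5: v0=C3 v1=C4 (P8)
bar 6: v0=D3 v1=B3 (M6)
bar 7: v0=C3 v1=A3 (M6)
bar 8: v0=D3 v1=D4 (P8)
  R7 @ bar3.3: F3->B3 leap 6st
  R2 @ bar8.0: C3/A3 M6 -> D3/D4 P8 similar

No (2 violations)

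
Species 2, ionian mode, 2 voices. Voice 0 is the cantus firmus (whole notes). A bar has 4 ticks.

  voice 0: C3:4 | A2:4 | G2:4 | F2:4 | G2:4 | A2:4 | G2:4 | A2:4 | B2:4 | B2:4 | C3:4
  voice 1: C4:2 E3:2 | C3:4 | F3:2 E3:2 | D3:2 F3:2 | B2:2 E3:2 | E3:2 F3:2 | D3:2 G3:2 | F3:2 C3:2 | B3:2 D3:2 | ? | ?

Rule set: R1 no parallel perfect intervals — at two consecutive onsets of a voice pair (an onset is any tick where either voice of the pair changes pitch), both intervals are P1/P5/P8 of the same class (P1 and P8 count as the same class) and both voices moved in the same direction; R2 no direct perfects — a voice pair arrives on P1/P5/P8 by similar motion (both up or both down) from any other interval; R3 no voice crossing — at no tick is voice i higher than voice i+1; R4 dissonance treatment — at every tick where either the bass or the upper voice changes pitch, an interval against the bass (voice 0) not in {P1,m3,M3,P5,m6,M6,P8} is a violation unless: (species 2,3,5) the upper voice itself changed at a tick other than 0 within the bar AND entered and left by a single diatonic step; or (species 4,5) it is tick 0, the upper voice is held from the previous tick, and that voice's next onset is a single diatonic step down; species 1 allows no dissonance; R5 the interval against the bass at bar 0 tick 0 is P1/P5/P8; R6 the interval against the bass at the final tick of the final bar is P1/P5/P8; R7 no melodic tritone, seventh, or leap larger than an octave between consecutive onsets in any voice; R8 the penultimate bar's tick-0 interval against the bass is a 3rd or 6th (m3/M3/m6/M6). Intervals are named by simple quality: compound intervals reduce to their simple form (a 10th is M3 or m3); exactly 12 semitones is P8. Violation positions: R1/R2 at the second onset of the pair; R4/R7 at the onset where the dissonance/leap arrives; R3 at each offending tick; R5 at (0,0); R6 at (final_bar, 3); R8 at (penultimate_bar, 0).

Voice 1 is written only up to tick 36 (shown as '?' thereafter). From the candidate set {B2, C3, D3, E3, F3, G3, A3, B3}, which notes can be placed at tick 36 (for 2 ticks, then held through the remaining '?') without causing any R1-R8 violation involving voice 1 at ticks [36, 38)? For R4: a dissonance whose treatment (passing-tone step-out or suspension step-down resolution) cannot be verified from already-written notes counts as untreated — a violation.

{D3, G3}

B2: violates R8
C3: violates R4,R8
D3: legal
E3: violates R4,R8
F3: violates R4,R8
G3: legal
A3: violates R4,R8
B3: violates R8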